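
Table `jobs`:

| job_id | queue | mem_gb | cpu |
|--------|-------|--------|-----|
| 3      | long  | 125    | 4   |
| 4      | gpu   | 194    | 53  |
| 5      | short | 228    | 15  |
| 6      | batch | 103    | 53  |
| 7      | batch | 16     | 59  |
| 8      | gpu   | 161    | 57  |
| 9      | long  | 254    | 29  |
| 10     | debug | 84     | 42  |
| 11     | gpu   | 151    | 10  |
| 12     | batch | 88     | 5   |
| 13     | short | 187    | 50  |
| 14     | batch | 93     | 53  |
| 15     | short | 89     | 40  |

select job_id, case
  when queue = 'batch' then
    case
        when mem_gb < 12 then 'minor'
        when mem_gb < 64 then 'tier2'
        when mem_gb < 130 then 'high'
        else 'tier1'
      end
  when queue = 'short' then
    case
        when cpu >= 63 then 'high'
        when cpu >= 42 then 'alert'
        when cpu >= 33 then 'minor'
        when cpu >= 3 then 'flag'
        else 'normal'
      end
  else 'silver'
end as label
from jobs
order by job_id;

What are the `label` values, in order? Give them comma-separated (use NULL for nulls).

silver, silver, flag, high, tier2, silver, silver, silver, silver, high, alert, high, minor

job_id=3: queue='long' → outer ELSE → silver
job_id=4: queue='gpu' → outer ELSE → silver
job_id=5: queue='short' → inner[cpu >= 3] → flag
job_id=6: queue='batch' → inner[mem_gb < 130] → high
job_id=7: queue='batch' → inner[mem_gb < 64] → tier2
job_id=8: queue='gpu' → outer ELSE → silver
job_id=9: queue='long' → outer ELSE → silver
job_id=10: queue='debug' → outer ELSE → silver
job_id=11: queue='gpu' → outer ELSE → silver
job_id=12: queue='batch' → inner[mem_gb < 130] → high
job_id=13: queue='short' → inner[cpu >= 42] → alert
job_id=14: queue='batch' → inner[mem_gb < 130] → high
job_id=15: queue='short' → inner[cpu >= 33] → minor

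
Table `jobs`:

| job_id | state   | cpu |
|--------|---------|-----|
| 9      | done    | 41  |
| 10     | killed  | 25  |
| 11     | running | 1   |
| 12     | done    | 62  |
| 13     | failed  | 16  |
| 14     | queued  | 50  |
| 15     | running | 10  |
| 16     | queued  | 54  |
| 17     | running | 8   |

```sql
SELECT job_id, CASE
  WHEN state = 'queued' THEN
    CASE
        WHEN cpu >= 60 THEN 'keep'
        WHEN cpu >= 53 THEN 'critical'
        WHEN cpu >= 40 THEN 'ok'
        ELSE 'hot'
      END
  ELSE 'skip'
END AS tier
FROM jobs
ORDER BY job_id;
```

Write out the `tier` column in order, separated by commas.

skip, skip, skip, skip, skip, ok, skip, critical, skip

job_id=9: state='done' → outer ELSE → skip
job_id=10: state='killed' → outer ELSE → skip
job_id=11: state='running' → outer ELSE → skip
job_id=12: state='done' → outer ELSE → skip
job_id=13: state='failed' → outer ELSE → skip
job_id=14: state='queued' → inner[cpu >= 40] → ok
job_id=15: state='running' → outer ELSE → skip
job_id=16: state='queued' → inner[cpu >= 53] → critical
job_id=17: state='running' → outer ELSE → skip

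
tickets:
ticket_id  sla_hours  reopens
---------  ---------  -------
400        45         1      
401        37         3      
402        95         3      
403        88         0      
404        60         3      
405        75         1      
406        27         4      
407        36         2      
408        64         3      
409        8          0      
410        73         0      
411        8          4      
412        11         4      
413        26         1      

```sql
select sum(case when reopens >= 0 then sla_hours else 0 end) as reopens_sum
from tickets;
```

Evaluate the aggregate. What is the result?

ticket_id=400: ✓ → 45
ticket_id=401: ✓ → 37
ticket_id=402: ✓ → 95
ticket_id=403: ✓ → 88
ticket_id=404: ✓ → 60
ticket_id=405: ✓ → 75
ticket_id=406: ✓ → 27
ticket_id=407: ✓ → 36
ticket_id=408: ✓ → 64
ticket_id=409: ✓ → 8
ticket_id=410: ✓ → 73
ticket_id=411: ✓ → 8
ticket_id=412: ✓ → 11
ticket_id=413: ✓ → 26
reopens_sum = 45 + 37 + 95 + 88 + 60 + 75 + 27 + 36 + 64 + 8 + 73 + 8 + 11 + 26 = 653

653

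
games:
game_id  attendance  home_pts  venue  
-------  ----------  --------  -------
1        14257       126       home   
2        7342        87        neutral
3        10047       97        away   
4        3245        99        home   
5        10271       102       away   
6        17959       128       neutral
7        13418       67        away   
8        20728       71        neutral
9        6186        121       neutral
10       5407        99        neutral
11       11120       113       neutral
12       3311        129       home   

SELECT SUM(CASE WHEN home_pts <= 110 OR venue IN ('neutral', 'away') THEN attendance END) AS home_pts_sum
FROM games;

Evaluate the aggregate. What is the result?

game_id=1: ✗
game_id=2: ✓ → 7342
game_id=3: ✓ → 10047
game_id=4: ✓ → 3245
game_id=5: ✓ → 10271
game_id=6: ✓ → 17959
game_id=7: ✓ → 13418
game_id=8: ✓ → 20728
game_id=9: ✓ → 6186
game_id=10: ✓ → 5407
game_id=11: ✓ → 11120
game_id=12: ✗
home_pts_sum = 7342 + 10047 + 3245 + 10271 + 17959 + 13418 + 20728 + 6186 + 5407 + 11120 = 105723

105723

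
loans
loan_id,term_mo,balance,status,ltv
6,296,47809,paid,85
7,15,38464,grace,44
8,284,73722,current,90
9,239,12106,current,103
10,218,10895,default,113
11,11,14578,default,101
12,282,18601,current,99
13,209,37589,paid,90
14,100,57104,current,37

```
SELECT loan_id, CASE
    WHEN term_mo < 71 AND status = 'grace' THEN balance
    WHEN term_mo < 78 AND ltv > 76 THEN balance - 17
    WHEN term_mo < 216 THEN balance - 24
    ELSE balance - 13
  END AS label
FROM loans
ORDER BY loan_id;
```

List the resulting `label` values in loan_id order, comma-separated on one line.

47796, 38464, 73709, 12093, 10882, 14561, 18588, 37565, 57080

loan_id=6: ELSE → 47796
loan_id=7: term_mo < 71 AND status = 'grace' → 38464
loan_id=8: ELSE → 73709
loan_id=9: ELSE → 12093
loan_id=10: ELSE → 10882
loan_id=11: term_mo < 78 AND ltv > 76 → 14561
loan_id=12: ELSE → 18588
loan_id=13: term_mo < 216 → 37565
loan_id=14: term_mo < 216 → 57080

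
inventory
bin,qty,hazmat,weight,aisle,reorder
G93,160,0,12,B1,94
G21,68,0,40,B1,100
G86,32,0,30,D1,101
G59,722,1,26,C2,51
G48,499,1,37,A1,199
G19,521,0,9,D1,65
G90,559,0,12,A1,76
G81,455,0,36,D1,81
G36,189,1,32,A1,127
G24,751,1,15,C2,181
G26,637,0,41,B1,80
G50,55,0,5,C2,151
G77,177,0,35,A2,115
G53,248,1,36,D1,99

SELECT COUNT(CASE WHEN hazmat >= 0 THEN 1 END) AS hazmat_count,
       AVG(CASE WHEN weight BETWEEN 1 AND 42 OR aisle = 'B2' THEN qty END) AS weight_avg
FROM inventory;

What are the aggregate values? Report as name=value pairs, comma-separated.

hazmat_count=14, weight_avg=362.3571428571

[hazmat_count: hazmat >= 0]
bin=G93: ✓ → 1
bin=G21: ✓ → 1
bin=G86: ✓ → 1
bin=G59: ✓ → 1
bin=G48: ✓ → 1
bin=G19: ✓ → 1
bin=G90: ✓ → 1
bin=G81: ✓ → 1
bin=G36: ✓ → 1
bin=G24: ✓ → 1
bin=G26: ✓ → 1
bin=G50: ✓ → 1
bin=G77: ✓ → 1
bin=G53: ✓ → 1
hazmat_count = COUNT(1, 1, 1, 1, 1, 1, 1, 1, 1, 1, 1, 1, 1, 1) = 14
—
[weight_avg: weight BETWEEN 1 AND 42 OR aisle = 'B2']
bin=G93: ✓ → 160
bin=G21: ✓ → 68
bin=G86: ✓ → 32
bin=G59: ✓ → 722
bin=G48: ✓ → 499
bin=G19: ✓ → 521
bin=G90: ✓ → 559
bin=G81: ✓ → 455
bin=G36: ✓ → 189
bin=G24: ✓ → 751
bin=G26: ✓ → 637
bin=G50: ✓ → 55
bin=G77: ✓ → 177
bin=G53: ✓ → 248
weight_avg = (160 + 68 + 32 + 722 + 499 + 521 + 559 + 455 + 189 + 751 + 637 + 55 + 177 + 248) / 14 = 362.3571428571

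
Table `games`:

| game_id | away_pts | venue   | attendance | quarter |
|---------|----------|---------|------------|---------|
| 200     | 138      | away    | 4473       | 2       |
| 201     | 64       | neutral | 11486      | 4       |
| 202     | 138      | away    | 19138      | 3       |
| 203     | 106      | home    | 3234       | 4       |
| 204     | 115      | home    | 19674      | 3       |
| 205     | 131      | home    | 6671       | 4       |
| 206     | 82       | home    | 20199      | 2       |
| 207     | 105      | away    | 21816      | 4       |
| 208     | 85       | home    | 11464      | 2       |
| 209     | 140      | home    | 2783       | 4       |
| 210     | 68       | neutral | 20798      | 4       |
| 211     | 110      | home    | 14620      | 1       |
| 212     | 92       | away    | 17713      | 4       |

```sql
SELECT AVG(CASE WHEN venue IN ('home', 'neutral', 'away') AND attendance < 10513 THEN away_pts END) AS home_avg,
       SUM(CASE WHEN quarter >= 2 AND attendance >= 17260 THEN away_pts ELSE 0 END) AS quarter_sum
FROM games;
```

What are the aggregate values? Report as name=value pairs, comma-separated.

[home_avg: venue IN ('home', 'neutral', 'away') AND attendance < 10513]
game_id=200: ✓ → 138
game_id=201: ✗
game_id=202: ✗
game_id=203: ✓ → 106
game_id=204: ✗
game_id=205: ✓ → 131
game_id=206: ✗
game_id=207: ✗
game_id=208: ✗
game_id=209: ✓ → 140
game_id=210: ✗
game_id=211: ✗
game_id=212: ✗
home_avg = (138 + 106 + 131 + 140) / 4 = 128.75
—
[quarter_sum: quarter >= 2 AND attendance >= 17260]
game_id=200: ✗
game_id=201: ✗
game_id=202: ✓ → 138
game_id=203: ✗
game_id=204: ✓ → 115
game_id=205: ✗
game_id=206: ✓ → 82
game_id=207: ✓ → 105
game_id=208: ✗
game_id=209: ✗
game_id=210: ✓ → 68
game_id=211: ✗
game_id=212: ✓ → 92
quarter_sum = 138 + 115 + 82 + 105 + 68 + 92 = 600

home_avg=128.75, quarter_sum=600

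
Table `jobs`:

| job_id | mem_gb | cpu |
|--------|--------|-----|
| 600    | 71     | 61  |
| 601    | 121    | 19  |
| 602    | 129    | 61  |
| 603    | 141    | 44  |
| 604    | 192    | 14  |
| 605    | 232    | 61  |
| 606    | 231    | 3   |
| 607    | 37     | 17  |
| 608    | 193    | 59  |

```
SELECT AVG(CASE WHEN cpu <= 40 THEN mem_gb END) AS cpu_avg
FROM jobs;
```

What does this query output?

145.25

job_id=600: ✗
job_id=601: ✓ → 121
job_id=602: ✗
job_id=603: ✗
job_id=604: ✓ → 192
job_id=605: ✗
job_id=606: ✓ → 231
job_id=607: ✓ → 37
job_id=608: ✗
cpu_avg = (121 + 192 + 231 + 37) / 4 = 145.25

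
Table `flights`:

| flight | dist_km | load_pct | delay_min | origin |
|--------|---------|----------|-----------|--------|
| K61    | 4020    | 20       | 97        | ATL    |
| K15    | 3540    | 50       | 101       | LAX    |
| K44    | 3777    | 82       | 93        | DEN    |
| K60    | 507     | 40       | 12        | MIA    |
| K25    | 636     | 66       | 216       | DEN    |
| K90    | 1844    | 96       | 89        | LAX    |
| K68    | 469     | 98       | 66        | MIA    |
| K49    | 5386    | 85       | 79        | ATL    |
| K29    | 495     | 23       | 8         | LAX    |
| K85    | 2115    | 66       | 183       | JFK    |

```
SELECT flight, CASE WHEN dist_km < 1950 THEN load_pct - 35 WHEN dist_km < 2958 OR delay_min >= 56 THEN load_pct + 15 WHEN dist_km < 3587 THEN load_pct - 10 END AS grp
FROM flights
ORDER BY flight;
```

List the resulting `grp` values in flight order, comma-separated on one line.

flight=K15: dist_km < 2958 OR delay_min >= 56 → 65
flight=K25: dist_km < 1950 → 31
flight=K29: dist_km < 1950 → -12
flight=K44: dist_km < 2958 OR delay_min >= 56 → 97
flight=K49: dist_km < 2958 OR delay_min >= 56 → 100
flight=K60: dist_km < 1950 → 5
flight=K61: dist_km < 2958 OR delay_min >= 56 → 35
flight=K68: dist_km < 1950 → 63
flight=K85: dist_km < 2958 OR delay_min >= 56 → 81
flight=K90: dist_km < 1950 → 61

65, 31, -12, 97, 100, 5, 35, 63, 81, 61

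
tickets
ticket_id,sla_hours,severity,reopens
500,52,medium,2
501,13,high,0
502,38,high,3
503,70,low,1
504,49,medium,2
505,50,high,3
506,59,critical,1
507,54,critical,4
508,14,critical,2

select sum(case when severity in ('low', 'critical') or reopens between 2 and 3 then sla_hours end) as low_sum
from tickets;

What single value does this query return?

ticket_id=500: ✓ → 52
ticket_id=501: ✗
ticket_id=502: ✓ → 38
ticket_id=503: ✓ → 70
ticket_id=504: ✓ → 49
ticket_id=505: ✓ → 50
ticket_id=506: ✓ → 59
ticket_id=507: ✓ → 54
ticket_id=508: ✓ → 14
low_sum = 52 + 38 + 70 + 49 + 50 + 59 + 54 + 14 = 386

386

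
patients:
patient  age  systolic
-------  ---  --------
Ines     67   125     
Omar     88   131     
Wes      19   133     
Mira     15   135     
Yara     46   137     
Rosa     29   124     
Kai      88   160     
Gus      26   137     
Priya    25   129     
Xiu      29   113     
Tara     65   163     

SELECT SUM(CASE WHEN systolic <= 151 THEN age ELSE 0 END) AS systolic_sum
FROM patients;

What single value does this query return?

344

patient=Ines: ✓ → 67
patient=Omar: ✓ → 88
patient=Wes: ✓ → 19
patient=Mira: ✓ → 15
patient=Yara: ✓ → 46
patient=Rosa: ✓ → 29
patient=Kai: ✗
patient=Gus: ✓ → 26
patient=Priya: ✓ → 25
patient=Xiu: ✓ → 29
patient=Tara: ✗
systolic_sum = 67 + 88 + 19 + 15 + 46 + 29 + 26 + 25 + 29 = 344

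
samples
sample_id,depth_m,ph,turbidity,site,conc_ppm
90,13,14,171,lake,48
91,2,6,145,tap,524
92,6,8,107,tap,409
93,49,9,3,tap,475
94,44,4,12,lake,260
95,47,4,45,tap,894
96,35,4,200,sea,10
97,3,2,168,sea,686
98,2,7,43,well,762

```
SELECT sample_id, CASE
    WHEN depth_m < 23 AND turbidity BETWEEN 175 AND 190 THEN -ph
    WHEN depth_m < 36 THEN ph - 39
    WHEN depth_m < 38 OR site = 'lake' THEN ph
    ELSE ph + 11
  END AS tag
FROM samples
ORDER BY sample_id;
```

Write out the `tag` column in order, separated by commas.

sample_id=90: depth_m < 36 → -25
sample_id=91: depth_m < 36 → -33
sample_id=92: depth_m < 36 → -31
sample_id=93: ELSE → 20
sample_id=94: depth_m < 38 OR site = 'lake' → 4
sample_id=95: ELSE → 15
sample_id=96: depth_m < 36 → -35
sample_id=97: depth_m < 36 → -37
sample_id=98: depth_m < 36 → -32

-25, -33, -31, 20, 4, 15, -35, -37, -32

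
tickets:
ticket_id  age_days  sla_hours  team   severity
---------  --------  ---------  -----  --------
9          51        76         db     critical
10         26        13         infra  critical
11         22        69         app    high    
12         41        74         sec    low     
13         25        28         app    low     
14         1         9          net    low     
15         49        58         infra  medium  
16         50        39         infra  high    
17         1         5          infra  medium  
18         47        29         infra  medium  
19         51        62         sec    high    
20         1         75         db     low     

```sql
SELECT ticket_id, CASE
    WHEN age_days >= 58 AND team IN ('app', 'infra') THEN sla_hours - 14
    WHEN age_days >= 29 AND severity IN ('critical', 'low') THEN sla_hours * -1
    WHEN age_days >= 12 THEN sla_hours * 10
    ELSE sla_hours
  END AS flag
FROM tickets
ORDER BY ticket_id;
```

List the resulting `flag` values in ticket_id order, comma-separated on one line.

-76, 130, 690, -74, 280, 9, 580, 390, 5, 290, 620, 75

ticket_id=9: age_days >= 29 AND severity IN ('critical', 'low') → -76
ticket_id=10: age_days >= 12 → 130
ticket_id=11: age_days >= 12 → 690
ticket_id=12: age_days >= 29 AND severity IN ('critical', 'low') → -74
ticket_id=13: age_days >= 12 → 280
ticket_id=14: ELSE → 9
ticket_id=15: age_days >= 12 → 580
ticket_id=16: age_days >= 12 → 390
ticket_id=17: ELSE → 5
ticket_id=18: age_days >= 12 → 290
ticket_id=19: age_days >= 12 → 620
ticket_id=20: ELSE → 75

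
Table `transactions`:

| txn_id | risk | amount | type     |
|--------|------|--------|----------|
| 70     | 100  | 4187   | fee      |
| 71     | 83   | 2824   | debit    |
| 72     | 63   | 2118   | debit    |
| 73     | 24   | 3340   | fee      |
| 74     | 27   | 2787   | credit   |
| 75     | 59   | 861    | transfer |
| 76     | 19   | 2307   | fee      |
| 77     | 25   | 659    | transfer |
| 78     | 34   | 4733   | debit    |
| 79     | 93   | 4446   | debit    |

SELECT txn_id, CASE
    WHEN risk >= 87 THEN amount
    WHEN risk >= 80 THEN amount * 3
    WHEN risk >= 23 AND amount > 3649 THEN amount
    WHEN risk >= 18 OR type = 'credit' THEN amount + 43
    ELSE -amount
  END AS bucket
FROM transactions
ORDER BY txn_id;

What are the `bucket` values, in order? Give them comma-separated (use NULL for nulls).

txn_id=70: risk >= 87 → 4187
txn_id=71: risk >= 80 → 8472
txn_id=72: risk >= 18 OR type = 'credit' → 2161
txn_id=73: risk >= 18 OR type = 'credit' → 3383
txn_id=74: risk >= 18 OR type = 'credit' → 2830
txn_id=75: risk >= 18 OR type = 'credit' → 904
txn_id=76: risk >= 18 OR type = 'credit' → 2350
txn_id=77: risk >= 18 OR type = 'credit' → 702
txn_id=78: risk >= 23 AND amount > 3649 → 4733
txn_id=79: risk >= 87 → 4446

4187, 8472, 2161, 3383, 2830, 904, 2350, 702, 4733, 4446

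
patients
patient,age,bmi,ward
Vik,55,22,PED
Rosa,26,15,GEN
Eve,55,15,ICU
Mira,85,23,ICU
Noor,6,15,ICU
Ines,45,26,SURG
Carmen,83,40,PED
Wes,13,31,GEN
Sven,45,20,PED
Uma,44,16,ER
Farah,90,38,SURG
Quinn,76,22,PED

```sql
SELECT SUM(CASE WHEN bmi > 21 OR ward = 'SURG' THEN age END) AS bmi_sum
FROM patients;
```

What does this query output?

447

patient=Vik: ✓ → 55
patient=Rosa: ✗
patient=Eve: ✗
patient=Mira: ✓ → 85
patient=Noor: ✗
patient=Ines: ✓ → 45
patient=Carmen: ✓ → 83
patient=Wes: ✓ → 13
patient=Sven: ✗
patient=Uma: ✗
patient=Farah: ✓ → 90
patient=Quinn: ✓ → 76
bmi_sum = 55 + 85 + 45 + 83 + 13 + 90 + 76 = 447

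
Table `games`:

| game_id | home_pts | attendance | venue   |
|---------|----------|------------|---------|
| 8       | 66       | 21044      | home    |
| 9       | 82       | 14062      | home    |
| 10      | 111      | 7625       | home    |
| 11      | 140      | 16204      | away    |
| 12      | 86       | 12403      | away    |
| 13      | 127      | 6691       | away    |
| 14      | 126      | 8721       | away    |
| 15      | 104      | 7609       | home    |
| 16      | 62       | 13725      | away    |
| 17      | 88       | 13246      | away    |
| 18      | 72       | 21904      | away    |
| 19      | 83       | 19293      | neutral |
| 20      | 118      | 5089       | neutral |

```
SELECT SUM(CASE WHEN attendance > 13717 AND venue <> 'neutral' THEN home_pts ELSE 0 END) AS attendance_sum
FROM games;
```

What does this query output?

game_id=8: ✓ → 66
game_id=9: ✓ → 82
game_id=10: ✗
game_id=11: ✓ → 140
game_id=12: ✗
game_id=13: ✗
game_id=14: ✗
game_id=15: ✗
game_id=16: ✓ → 62
game_id=17: ✗
game_id=18: ✓ → 72
game_id=19: ✗
game_id=20: ✗
attendance_sum = 66 + 82 + 140 + 62 + 72 = 422

422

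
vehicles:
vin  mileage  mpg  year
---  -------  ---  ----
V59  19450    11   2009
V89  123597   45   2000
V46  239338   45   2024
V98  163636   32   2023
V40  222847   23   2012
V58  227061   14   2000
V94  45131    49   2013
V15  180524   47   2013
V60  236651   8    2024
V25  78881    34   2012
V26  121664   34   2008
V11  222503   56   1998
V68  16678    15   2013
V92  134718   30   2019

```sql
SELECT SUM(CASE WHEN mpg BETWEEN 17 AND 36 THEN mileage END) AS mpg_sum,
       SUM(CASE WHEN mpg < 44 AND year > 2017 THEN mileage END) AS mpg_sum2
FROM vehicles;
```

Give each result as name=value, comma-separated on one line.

[mpg_sum: mpg BETWEEN 17 AND 36]
vin=V59: ✗
vin=V89: ✗
vin=V46: ✗
vin=V98: ✓ → 163636
vin=V40: ✓ → 222847
vin=V58: ✗
vin=V94: ✗
vin=V15: ✗
vin=V60: ✗
vin=V25: ✓ → 78881
vin=V26: ✓ → 121664
vin=V11: ✗
vin=V68: ✗
vin=V92: ✓ → 134718
mpg_sum = 163636 + 222847 + 78881 + 121664 + 134718 = 721746
—
[mpg_sum2: mpg < 44 AND year > 2017]
vin=V59: ✗
vin=V89: ✗
vin=V46: ✗
vin=V98: ✓ → 163636
vin=V40: ✗
vin=V58: ✗
vin=V94: ✗
vin=V15: ✗
vin=V60: ✓ → 236651
vin=V25: ✗
vin=V26: ✗
vin=V11: ✗
vin=V68: ✗
vin=V92: ✓ → 134718
mpg_sum2 = 163636 + 236651 + 134718 = 535005

mpg_sum=721746, mpg_sum2=535005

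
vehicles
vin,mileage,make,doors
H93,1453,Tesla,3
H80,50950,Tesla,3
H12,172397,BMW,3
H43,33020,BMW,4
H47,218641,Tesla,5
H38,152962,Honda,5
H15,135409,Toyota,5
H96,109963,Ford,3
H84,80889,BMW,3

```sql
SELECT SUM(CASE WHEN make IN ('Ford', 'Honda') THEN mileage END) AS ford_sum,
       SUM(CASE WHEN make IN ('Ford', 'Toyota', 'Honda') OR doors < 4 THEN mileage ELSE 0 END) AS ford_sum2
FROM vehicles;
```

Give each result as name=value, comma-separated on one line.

ford_sum=262925, ford_sum2=704023

[ford_sum: make IN ('Ford', 'Honda')]
vin=H93: ✗
vin=H80: ✗
vin=H12: ✗
vin=H43: ✗
vin=H47: ✗
vin=H38: ✓ → 152962
vin=H15: ✗
vin=H96: ✓ → 109963
vin=H84: ✗
ford_sum = 152962 + 109963 = 262925
—
[ford_sum2: make IN ('Ford', 'Toyota', 'Honda') OR doors < 4]
vin=H93: ✓ → 1453
vin=H80: ✓ → 50950
vin=H12: ✓ → 172397
vin=H43: ✗
vin=H47: ✗
vin=H38: ✓ → 152962
vin=H15: ✓ → 135409
vin=H96: ✓ → 109963
vin=H84: ✓ → 80889
ford_sum2 = 1453 + 50950 + 172397 + 152962 + 135409 + 109963 + 80889 = 704023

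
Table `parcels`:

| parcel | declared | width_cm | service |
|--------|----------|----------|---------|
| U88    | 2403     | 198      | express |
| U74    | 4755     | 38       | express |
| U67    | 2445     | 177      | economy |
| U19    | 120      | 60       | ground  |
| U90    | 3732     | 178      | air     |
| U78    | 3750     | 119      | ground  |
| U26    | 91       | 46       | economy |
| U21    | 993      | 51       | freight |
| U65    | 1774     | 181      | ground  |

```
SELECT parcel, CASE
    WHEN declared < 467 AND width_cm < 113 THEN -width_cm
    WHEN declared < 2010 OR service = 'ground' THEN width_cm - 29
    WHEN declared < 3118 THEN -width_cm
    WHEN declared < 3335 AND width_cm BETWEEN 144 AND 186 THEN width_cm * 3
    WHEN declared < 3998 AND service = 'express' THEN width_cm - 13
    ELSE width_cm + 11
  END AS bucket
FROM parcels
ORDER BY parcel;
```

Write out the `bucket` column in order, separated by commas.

-60, 22, -46, 152, -177, 49, 90, -198, 189

parcel=U19: declared < 467 AND width_cm < 113 → -60
parcel=U21: declared < 2010 OR service = 'ground' → 22
parcel=U26: declared < 467 AND width_cm < 113 → -46
parcel=U65: declared < 2010 OR service = 'ground' → 152
parcel=U67: declared < 3118 → -177
parcel=U74: ELSE → 49
parcel=U78: declared < 2010 OR service = 'ground' → 90
parcel=U88: declared < 3118 → -198
parcel=U90: ELSE → 189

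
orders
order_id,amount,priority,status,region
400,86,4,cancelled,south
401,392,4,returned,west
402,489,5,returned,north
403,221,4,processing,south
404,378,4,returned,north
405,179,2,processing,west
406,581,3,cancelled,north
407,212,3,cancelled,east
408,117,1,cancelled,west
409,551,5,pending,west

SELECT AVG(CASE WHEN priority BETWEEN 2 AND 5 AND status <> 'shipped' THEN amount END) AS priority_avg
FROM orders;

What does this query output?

order_id=400: ✓ → 86
order_id=401: ✓ → 392
order_id=402: ✓ → 489
order_id=403: ✓ → 221
order_id=404: ✓ → 378
order_id=405: ✓ → 179
order_id=406: ✓ → 581
order_id=407: ✓ → 212
order_id=408: ✗
order_id=409: ✓ → 551
priority_avg = (86 + 392 + 489 + 221 + 378 + 179 + 581 + 212 + 551) / 9 = 343.2222222222

343.2222222222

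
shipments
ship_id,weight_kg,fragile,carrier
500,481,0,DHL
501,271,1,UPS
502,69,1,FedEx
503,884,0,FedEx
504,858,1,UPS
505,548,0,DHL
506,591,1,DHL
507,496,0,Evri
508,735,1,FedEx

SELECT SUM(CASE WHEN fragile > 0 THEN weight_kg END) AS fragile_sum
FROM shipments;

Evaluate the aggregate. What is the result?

2524

ship_id=500: ✗
ship_id=501: ✓ → 271
ship_id=502: ✓ → 69
ship_id=503: ✗
ship_id=504: ✓ → 858
ship_id=505: ✗
ship_id=506: ✓ → 591
ship_id=507: ✗
ship_id=508: ✓ → 735
fragile_sum = 271 + 69 + 858 + 591 + 735 = 2524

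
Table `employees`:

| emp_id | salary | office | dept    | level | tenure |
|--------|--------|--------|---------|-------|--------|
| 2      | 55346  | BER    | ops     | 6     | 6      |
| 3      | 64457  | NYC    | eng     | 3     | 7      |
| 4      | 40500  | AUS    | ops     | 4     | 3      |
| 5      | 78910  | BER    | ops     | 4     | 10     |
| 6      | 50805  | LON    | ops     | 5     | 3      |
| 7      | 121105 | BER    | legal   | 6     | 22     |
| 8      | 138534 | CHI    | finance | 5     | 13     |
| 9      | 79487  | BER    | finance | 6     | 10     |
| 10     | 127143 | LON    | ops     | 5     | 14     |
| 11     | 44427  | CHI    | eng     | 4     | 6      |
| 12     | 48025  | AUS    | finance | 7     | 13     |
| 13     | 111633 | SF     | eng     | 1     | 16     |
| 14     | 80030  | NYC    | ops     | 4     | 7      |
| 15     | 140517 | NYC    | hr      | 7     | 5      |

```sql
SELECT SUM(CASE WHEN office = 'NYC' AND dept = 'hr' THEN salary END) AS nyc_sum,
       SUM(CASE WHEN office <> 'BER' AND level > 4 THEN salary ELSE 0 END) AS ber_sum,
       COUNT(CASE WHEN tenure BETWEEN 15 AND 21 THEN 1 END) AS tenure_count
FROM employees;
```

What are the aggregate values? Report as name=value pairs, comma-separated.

[nyc_sum: office = 'NYC' AND dept = 'hr']
emp_id=2: ✗
emp_id=3: ✗
emp_id=4: ✗
emp_id=5: ✗
emp_id=6: ✗
emp_id=7: ✗
emp_id=8: ✗
emp_id=9: ✗
emp_id=10: ✗
emp_id=11: ✗
emp_id=12: ✗
emp_id=13: ✗
emp_id=14: ✗
emp_id=15: ✓ → 140517
nyc_sum = 140517
—
[ber_sum: office <> 'BER' AND level > 4]
emp_id=2: ✗
emp_id=3: ✗
emp_id=4: ✗
emp_id=5: ✗
emp_id=6: ✓ → 50805
emp_id=7: ✗
emp_id=8: ✓ → 138534
emp_id=9: ✗
emp_id=10: ✓ → 127143
emp_id=11: ✗
emp_id=12: ✓ → 48025
emp_id=13: ✗
emp_id=14: ✗
emp_id=15: ✓ → 140517
ber_sum = 50805 + 138534 + 127143 + 48025 + 140517 = 505024
—
[tenure_count: tenure BETWEEN 15 AND 21]
emp_id=2: ✗
emp_id=3: ✗
emp_id=4: ✗
emp_id=5: ✗
emp_id=6: ✗
emp_id=7: ✗
emp_id=8: ✗
emp_id=9: ✗
emp_id=10: ✗
emp_id=11: ✗
emp_id=12: ✗
emp_id=13: ✓ → 1
emp_id=14: ✗
emp_id=15: ✗
tenure_count = COUNT(1) = 1

nyc_sum=140517, ber_sum=505024, tenure_count=1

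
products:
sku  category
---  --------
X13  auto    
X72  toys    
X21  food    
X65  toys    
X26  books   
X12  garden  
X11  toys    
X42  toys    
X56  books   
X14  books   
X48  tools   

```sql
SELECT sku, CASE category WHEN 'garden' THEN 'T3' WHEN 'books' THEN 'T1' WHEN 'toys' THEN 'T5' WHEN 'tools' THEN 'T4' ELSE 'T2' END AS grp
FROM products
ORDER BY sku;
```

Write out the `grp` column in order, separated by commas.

sku=X11: category='toys' → T5
sku=X12: category='garden' → T3
sku=X13: ELSE → T2
sku=X14: category='books' → T1
sku=X21: ELSE → T2
sku=X26: category='books' → T1
sku=X42: category='toys' → T5
sku=X48: category='tools' → T4
sku=X56: category='books' → T1
sku=X65: category='toys' → T5
sku=X72: category='toys' → T5

T5, T3, T2, T1, T2, T1, T5, T4, T1, T5, T5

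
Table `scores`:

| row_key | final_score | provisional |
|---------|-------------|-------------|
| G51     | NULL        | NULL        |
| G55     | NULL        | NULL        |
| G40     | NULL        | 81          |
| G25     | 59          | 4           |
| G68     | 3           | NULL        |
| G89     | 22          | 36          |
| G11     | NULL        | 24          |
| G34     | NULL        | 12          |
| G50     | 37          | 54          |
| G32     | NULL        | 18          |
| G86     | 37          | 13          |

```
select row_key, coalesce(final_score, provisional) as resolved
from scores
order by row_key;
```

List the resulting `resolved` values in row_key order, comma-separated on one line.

row_key=G11: final_score=NULL, provisional=24 → 24
row_key=G25: final_score=59 → 59
row_key=G32: final_score=NULL, provisional=18 → 18
row_key=G34: final_score=NULL, provisional=12 → 12
row_key=G40: final_score=NULL, provisional=81 → 81
row_key=G50: final_score=37 → 37
row_key=G51: final_score=NULL, provisional=NULL (all NULL) → NULL
row_key=G55: final_score=NULL, provisional=NULL (all NULL) → NULL
row_key=G68: final_score=3 → 3
row_key=G86: final_score=37 → 37
row_key=G89: final_score=22 → 22

24, 59, 18, 12, 81, 37, NULL, NULL, 3, 37, 22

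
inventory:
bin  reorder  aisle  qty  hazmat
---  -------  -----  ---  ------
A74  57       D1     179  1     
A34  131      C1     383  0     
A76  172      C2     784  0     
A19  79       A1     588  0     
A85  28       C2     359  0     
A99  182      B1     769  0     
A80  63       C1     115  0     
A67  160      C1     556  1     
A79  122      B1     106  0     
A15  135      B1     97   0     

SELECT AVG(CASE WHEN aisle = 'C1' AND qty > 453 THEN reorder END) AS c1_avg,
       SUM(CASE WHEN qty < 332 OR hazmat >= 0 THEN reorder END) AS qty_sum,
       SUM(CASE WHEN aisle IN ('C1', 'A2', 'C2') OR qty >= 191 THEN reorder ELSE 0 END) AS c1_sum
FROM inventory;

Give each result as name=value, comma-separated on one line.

[c1_avg: aisle = 'C1' AND qty > 453]
bin=A74: ✗
bin=A34: ✗
bin=A76: ✗
bin=A19: ✗
bin=A85: ✗
bin=A99: ✗
bin=A80: ✗
bin=A67: ✓ → 160
bin=A79: ✗
bin=A15: ✗
c1_avg = 160
—
[qty_sum: qty < 332 OR hazmat >= 0]
bin=A74: ✓ → 57
bin=A34: ✓ → 131
bin=A76: ✓ → 172
bin=A19: ✓ → 79
bin=A85: ✓ → 28
bin=A99: ✓ → 182
bin=A80: ✓ → 63
bin=A67: ✓ → 160
bin=A79: ✓ → 122
bin=A15: ✓ → 135
qty_sum = 57 + 131 + 172 + 79 + 28 + 182 + 63 + 160 + 122 + 135 = 1129
—
[c1_sum: aisle IN ('C1', 'A2', 'C2') OR qty >= 191]
bin=A74: ✗
bin=A34: ✓ → 131
bin=A76: ✓ → 172
bin=A19: ✓ → 79
bin=A85: ✓ → 28
bin=A99: ✓ → 182
bin=A80: ✓ → 63
bin=A67: ✓ → 160
bin=A79: ✗
bin=A15: ✗
c1_sum = 131 + 172 + 79 + 28 + 182 + 63 + 160 = 815

c1_avg=160, qty_sum=1129, c1_sum=815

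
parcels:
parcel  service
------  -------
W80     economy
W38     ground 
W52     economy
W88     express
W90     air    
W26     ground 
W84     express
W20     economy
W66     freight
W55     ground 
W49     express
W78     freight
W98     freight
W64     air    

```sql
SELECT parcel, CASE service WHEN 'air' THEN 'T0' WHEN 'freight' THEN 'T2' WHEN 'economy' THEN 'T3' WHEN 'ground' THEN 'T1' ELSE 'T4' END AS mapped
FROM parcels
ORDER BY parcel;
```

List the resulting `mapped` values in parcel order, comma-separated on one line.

T3, T1, T1, T4, T3, T1, T0, T2, T2, T3, T4, T4, T0, T2

parcel=W20: service='economy' → T3
parcel=W26: service='ground' → T1
parcel=W38: service='ground' → T1
parcel=W49: ELSE → T4
parcel=W52: service='economy' → T3
parcel=W55: service='ground' → T1
parcel=W64: service='air' → T0
parcel=W66: service='freight' → T2
parcel=W78: service='freight' → T2
parcel=W80: service='economy' → T3
parcel=W84: ELSE → T4
parcel=W88: ELSE → T4
parcel=W90: service='air' → T0
parcel=W98: service='freight' → T2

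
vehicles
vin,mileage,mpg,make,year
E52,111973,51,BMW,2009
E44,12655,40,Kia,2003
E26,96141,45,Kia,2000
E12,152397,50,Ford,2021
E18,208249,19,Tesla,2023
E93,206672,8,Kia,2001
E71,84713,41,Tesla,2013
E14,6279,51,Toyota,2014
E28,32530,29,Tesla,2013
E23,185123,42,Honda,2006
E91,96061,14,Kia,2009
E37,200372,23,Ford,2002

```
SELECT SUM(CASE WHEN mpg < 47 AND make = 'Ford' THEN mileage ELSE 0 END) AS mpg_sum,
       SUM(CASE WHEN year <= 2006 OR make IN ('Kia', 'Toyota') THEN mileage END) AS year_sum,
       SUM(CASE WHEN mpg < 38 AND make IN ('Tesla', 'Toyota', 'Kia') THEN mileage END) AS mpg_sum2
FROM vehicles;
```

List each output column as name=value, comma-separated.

mpg_sum=200372, year_sum=803303, mpg_sum2=543512

[mpg_sum: mpg < 47 AND make = 'Ford']
vin=E52: ✗
vin=E44: ✗
vin=E26: ✗
vin=E12: ✗
vin=E18: ✗
vin=E93: ✗
vin=E71: ✗
vin=E14: ✗
vin=E28: ✗
vin=E23: ✗
vin=E91: ✗
vin=E37: ✓ → 200372
mpg_sum = 200372
—
[year_sum: year <= 2006 OR make IN ('Kia', 'Toyota')]
vin=E52: ✗
vin=E44: ✓ → 12655
vin=E26: ✓ → 96141
vin=E12: ✗
vin=E18: ✗
vin=E93: ✓ → 206672
vin=E71: ✗
vin=E14: ✓ → 6279
vin=E28: ✗
vin=E23: ✓ → 185123
vin=E91: ✓ → 96061
vin=E37: ✓ → 200372
year_sum = 12655 + 96141 + 206672 + 6279 + 185123 + 96061 + 200372 = 803303
—
[mpg_sum2: mpg < 38 AND make IN ('Tesla', 'Toyota', 'Kia')]
vin=E52: ✗
vin=E44: ✗
vin=E26: ✗
vin=E12: ✗
vin=E18: ✓ → 208249
vin=E93: ✓ → 206672
vin=E71: ✗
vin=E14: ✗
vin=E28: ✓ → 32530
vin=E23: ✗
vin=E91: ✓ → 96061
vin=E37: ✗
mpg_sum2 = 208249 + 206672 + 32530 + 96061 = 543512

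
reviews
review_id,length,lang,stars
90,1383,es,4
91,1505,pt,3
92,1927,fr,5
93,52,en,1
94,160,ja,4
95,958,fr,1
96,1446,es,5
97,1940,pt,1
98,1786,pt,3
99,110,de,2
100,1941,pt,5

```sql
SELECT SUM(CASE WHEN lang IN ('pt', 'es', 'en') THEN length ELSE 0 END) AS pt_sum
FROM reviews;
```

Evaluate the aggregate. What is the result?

review_id=90: ✓ → 1383
review_id=91: ✓ → 1505
review_id=92: ✗
review_id=93: ✓ → 52
review_id=94: ✗
review_id=95: ✗
review_id=96: ✓ → 1446
review_id=97: ✓ → 1940
review_id=98: ✓ → 1786
review_id=99: ✗
review_id=100: ✓ → 1941
pt_sum = 1383 + 1505 + 52 + 1446 + 1940 + 1786 + 1941 = 10053

10053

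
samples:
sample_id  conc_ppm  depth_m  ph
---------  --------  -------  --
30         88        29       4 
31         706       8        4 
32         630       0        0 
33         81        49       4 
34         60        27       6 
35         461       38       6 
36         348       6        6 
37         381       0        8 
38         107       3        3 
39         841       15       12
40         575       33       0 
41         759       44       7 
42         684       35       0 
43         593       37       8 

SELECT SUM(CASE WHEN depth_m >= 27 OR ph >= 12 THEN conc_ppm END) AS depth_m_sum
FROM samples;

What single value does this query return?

sample_id=30: ✓ → 88
sample_id=31: ✗
sample_id=32: ✗
sample_id=33: ✓ → 81
sample_id=34: ✓ → 60
sample_id=35: ✓ → 461
sample_id=36: ✗
sample_id=37: ✗
sample_id=38: ✗
sample_id=39: ✓ → 841
sample_id=40: ✓ → 575
sample_id=41: ✓ → 759
sample_id=42: ✓ → 684
sample_id=43: ✓ → 593
depth_m_sum = 88 + 81 + 60 + 461 + 841 + 575 + 759 + 684 + 593 = 4142

4142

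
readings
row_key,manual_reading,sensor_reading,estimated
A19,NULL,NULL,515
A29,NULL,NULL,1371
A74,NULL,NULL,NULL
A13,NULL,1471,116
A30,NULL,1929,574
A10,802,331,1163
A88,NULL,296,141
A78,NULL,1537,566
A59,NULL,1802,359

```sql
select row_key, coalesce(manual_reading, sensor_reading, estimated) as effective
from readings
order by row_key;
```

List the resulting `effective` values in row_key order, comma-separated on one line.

802, 1471, 515, 1371, 1929, 1802, NULL, 1537, 296

row_key=A10: manual_reading=802 → 802
row_key=A13: manual_reading=NULL, sensor_reading=1471 → 1471
row_key=A19: manual_reading=NULL, sensor_reading=NULL, estimated=515 → 515
row_key=A29: manual_reading=NULL, sensor_reading=NULL, estimated=1371 → 1371
row_key=A30: manual_reading=NULL, sensor_reading=1929 → 1929
row_key=A59: manual_reading=NULL, sensor_reading=1802 → 1802
row_key=A74: manual_reading=NULL, sensor_reading=NULL, estimated=NULL (all NULL) → NULL
row_key=A78: manual_reading=NULL, sensor_reading=1537 → 1537
row_key=A88: manual_reading=NULL, sensor_reading=296 → 296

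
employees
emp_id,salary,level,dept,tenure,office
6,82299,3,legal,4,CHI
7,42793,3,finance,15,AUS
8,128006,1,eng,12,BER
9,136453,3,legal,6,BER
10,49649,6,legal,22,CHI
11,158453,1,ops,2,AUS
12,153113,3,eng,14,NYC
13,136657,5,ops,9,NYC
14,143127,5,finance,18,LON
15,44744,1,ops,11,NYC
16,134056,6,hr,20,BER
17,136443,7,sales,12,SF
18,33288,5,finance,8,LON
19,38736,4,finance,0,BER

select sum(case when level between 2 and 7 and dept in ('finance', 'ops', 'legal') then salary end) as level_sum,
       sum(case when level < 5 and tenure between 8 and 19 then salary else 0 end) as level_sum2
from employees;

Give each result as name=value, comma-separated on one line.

level_sum=663002, level_sum2=368656

[level_sum: level between 2 and 7 and dept in ('finance', 'ops', 'legal')]
emp_id=6: ✓ → 82299
emp_id=7: ✓ → 42793
emp_id=8: ✗
emp_id=9: ✓ → 136453
emp_id=10: ✓ → 49649
emp_id=11: ✗
emp_id=12: ✗
emp_id=13: ✓ → 136657
emp_id=14: ✓ → 143127
emp_id=15: ✗
emp_id=16: ✗
emp_id=17: ✗
emp_id=18: ✓ → 33288
emp_id=19: ✓ → 38736
level_sum = 82299 + 42793 + 136453 + 49649 + 136657 + 143127 + 33288 + 38736 = 663002
—
[level_sum2: level < 5 and tenure between 8 and 19]
emp_id=6: ✗
emp_id=7: ✓ → 42793
emp_id=8: ✓ → 128006
emp_id=9: ✗
emp_id=10: ✗
emp_id=11: ✗
emp_id=12: ✓ → 153113
emp_id=13: ✗
emp_id=14: ✗
emp_id=15: ✓ → 44744
emp_id=16: ✗
emp_id=17: ✗
emp_id=18: ✗
emp_id=19: ✗
level_sum2 = 42793 + 128006 + 153113 + 44744 = 368656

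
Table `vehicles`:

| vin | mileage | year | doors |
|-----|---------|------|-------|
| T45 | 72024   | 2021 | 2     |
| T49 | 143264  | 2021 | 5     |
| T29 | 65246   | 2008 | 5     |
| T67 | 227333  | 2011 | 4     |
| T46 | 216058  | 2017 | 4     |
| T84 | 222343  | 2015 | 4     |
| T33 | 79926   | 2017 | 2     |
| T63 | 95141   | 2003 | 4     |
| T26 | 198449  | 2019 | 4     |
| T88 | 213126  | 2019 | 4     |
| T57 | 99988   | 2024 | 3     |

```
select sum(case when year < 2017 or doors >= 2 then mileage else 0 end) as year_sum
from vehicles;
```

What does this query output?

1632898

vin=T45: ✓ → 72024
vin=T49: ✓ → 143264
vin=T29: ✓ → 65246
vin=T67: ✓ → 227333
vin=T46: ✓ → 216058
vin=T84: ✓ → 222343
vin=T33: ✓ → 79926
vin=T63: ✓ → 95141
vin=T26: ✓ → 198449
vin=T88: ✓ → 213126
vin=T57: ✓ → 99988
year_sum = 72024 + 143264 + 65246 + 227333 + 216058 + 222343 + 79926 + 95141 + 198449 + 213126 + 99988 = 1632898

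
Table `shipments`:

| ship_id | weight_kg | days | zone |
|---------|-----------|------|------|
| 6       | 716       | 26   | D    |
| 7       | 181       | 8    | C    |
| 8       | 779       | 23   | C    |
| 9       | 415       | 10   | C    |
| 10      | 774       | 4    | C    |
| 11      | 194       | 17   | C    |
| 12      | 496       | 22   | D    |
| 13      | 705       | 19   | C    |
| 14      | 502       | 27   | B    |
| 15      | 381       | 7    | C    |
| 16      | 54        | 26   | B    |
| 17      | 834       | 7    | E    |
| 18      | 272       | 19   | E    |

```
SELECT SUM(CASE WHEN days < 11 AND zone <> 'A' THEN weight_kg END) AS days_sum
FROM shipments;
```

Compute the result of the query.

ship_id=6: ✗
ship_id=7: ✓ → 181
ship_id=8: ✗
ship_id=9: ✓ → 415
ship_id=10: ✓ → 774
ship_id=11: ✗
ship_id=12: ✗
ship_id=13: ✗
ship_id=14: ✗
ship_id=15: ✓ → 381
ship_id=16: ✗
ship_id=17: ✓ → 834
ship_id=18: ✗
days_sum = 181 + 415 + 774 + 381 + 834 = 2585

2585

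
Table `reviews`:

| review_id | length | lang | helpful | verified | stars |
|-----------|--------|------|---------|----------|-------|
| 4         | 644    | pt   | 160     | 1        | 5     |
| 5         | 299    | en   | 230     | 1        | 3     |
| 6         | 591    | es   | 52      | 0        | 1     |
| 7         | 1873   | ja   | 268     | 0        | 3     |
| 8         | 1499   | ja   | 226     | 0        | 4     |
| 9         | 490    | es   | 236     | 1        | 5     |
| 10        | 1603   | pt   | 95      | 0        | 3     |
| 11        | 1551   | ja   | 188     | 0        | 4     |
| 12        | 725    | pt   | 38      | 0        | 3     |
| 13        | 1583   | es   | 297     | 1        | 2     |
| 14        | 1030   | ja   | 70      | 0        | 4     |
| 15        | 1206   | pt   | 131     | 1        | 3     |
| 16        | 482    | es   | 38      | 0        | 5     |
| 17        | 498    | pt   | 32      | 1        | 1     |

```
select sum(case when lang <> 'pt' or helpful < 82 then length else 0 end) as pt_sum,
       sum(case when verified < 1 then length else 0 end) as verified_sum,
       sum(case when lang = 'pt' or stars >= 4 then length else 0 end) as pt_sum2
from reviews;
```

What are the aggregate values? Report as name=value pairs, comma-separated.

pt_sum=10621, verified_sum=9354, pt_sum2=9728

[pt_sum: lang <> 'pt' or helpful < 82]
review_id=4: ✗
review_id=5: ✓ → 299
review_id=6: ✓ → 591
review_id=7: ✓ → 1873
review_id=8: ✓ → 1499
review_id=9: ✓ → 490
review_id=10: ✗
review_id=11: ✓ → 1551
review_id=12: ✓ → 725
review_id=13: ✓ → 1583
review_id=14: ✓ → 1030
review_id=15: ✗
review_id=16: ✓ → 482
review_id=17: ✓ → 498
pt_sum = 299 + 591 + 1873 + 1499 + 490 + 1551 + 725 + 1583 + 1030 + 482 + 498 = 10621
—
[verified_sum: verified < 1]
review_id=4: ✗
review_id=5: ✗
review_id=6: ✓ → 591
review_id=7: ✓ → 1873
review_id=8: ✓ → 1499
review_id=9: ✗
review_id=10: ✓ → 1603
review_id=11: ✓ → 1551
review_id=12: ✓ → 725
review_id=13: ✗
review_id=14: ✓ → 1030
review_id=15: ✗
review_id=16: ✓ → 482
review_id=17: ✗
verified_sum = 591 + 1873 + 1499 + 1603 + 1551 + 725 + 1030 + 482 = 9354
—
[pt_sum2: lang = 'pt' or stars >= 4]
review_id=4: ✓ → 644
review_id=5: ✗
review_id=6: ✗
review_id=7: ✗
review_id=8: ✓ → 1499
review_id=9: ✓ → 490
review_id=10: ✓ → 1603
review_id=11: ✓ → 1551
review_id=12: ✓ → 725
review_id=13: ✗
review_id=14: ✓ → 1030
review_id=15: ✓ → 1206
review_id=16: ✓ → 482
review_id=17: ✓ → 498
pt_sum2 = 644 + 1499 + 490 + 1603 + 1551 + 725 + 1030 + 1206 + 482 + 498 = 9728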